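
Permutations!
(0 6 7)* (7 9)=(0 6 9 7)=[6, 1, 2, 3, 4, 5, 9, 0, 8, 7]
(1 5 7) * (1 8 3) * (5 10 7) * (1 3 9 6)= [0, 10, 2, 3, 4, 5, 1, 8, 9, 6, 7]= (1 10 7 8 9 6)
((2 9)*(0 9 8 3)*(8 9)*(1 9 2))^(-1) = (0 3 8)(1 9) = ((0 8 3)(1 9))^(-1)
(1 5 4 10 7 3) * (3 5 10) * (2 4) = (1 10 7 5 2 4 3) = [0, 10, 4, 1, 3, 2, 6, 5, 8, 9, 7]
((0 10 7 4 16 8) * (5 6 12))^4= (0 16 7)(4 10 8)(5 6 12)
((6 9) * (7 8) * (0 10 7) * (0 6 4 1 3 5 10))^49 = ((1 3 5 10 7 8 6 9 4))^49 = (1 7 4 10 9 5 6 3 8)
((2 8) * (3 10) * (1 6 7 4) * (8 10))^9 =(1 6 7 4)(2 10 3 8)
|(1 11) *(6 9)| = 2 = |(1 11)(6 9)|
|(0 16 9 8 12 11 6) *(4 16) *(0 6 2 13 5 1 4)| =10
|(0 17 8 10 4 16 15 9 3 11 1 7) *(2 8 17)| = 12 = |(17)(0 2 8 10 4 16 15 9 3 11 1 7)|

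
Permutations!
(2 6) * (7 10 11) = (2 6)(7 10 11) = [0, 1, 6, 3, 4, 5, 2, 10, 8, 9, 11, 7]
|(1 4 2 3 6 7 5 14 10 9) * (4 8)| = 11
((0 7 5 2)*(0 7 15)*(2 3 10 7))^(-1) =((0 15)(3 10 7 5))^(-1) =(0 15)(3 5 7 10)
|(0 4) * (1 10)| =|(0 4)(1 10)| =2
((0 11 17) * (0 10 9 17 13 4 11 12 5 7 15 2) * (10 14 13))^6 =((0 12 5 7 15 2)(4 11 10 9 17 14 13))^6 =(4 13 14 17 9 10 11)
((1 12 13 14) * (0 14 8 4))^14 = ((0 14 1 12 13 8 4))^14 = (14)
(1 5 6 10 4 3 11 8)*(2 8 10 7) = (1 5 6 7 2 8)(3 11 10 4) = [0, 5, 8, 11, 3, 6, 7, 2, 1, 9, 4, 10]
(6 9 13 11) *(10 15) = (6 9 13 11)(10 15) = [0, 1, 2, 3, 4, 5, 9, 7, 8, 13, 15, 6, 12, 11, 14, 10]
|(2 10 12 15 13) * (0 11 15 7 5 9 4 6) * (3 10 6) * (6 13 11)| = 14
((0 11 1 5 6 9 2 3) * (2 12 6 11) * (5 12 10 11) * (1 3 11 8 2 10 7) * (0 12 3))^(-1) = (0 11 2 8 10)(1 7 9 6 12 3)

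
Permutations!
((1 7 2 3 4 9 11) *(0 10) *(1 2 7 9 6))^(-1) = ((0 10)(1 9 11 2 3 4 6))^(-1) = (0 10)(1 6 4 3 2 11 9)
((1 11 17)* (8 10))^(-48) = ((1 11 17)(8 10))^(-48) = (17)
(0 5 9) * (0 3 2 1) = (0 5 9 3 2 1) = [5, 0, 1, 2, 4, 9, 6, 7, 8, 3]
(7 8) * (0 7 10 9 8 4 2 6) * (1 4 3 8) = [7, 4, 6, 8, 2, 5, 0, 3, 10, 1, 9] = (0 7 3 8 10 9 1 4 2 6)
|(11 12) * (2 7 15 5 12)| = 6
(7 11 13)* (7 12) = (7 11 13 12) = [0, 1, 2, 3, 4, 5, 6, 11, 8, 9, 10, 13, 7, 12]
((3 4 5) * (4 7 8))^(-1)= ((3 7 8 4 5))^(-1)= (3 5 4 8 7)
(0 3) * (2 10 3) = (0 2 10 3) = [2, 1, 10, 0, 4, 5, 6, 7, 8, 9, 3]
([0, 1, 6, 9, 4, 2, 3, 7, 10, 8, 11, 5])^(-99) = [0, 1, 10, 5, 4, 8, 11, 7, 6, 2, 3, 9]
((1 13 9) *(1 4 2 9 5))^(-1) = (1 5 13)(2 4 9)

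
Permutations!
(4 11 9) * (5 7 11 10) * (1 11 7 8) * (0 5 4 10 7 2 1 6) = (0 5 8 6)(1 11 9 10 4 7 2) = [5, 11, 1, 3, 7, 8, 0, 2, 6, 10, 4, 9]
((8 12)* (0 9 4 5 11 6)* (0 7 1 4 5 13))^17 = ((0 9 5 11 6 7 1 4 13)(8 12))^17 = (0 13 4 1 7 6 11 5 9)(8 12)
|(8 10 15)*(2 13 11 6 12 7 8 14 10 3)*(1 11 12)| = |(1 11 6)(2 13 12 7 8 3)(10 15 14)| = 6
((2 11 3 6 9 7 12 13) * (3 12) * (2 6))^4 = ((2 11 12 13 6 9 7 3))^4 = (2 6)(3 13)(7 12)(9 11)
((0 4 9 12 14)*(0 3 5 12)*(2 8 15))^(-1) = ((0 4 9)(2 8 15)(3 5 12 14))^(-1) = (0 9 4)(2 15 8)(3 14 12 5)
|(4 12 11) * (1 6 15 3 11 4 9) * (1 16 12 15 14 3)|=|(1 6 14 3 11 9 16 12 4 15)|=10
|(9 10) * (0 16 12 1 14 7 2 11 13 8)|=10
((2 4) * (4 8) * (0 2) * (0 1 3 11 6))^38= (0 11 1 8)(2 6 3 4)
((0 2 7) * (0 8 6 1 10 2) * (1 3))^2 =((1 10 2 7 8 6 3))^2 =(1 2 8 3 10 7 6)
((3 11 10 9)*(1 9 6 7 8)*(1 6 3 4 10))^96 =(11)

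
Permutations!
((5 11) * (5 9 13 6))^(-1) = (5 6 13 9 11)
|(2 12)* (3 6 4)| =|(2 12)(3 6 4)| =6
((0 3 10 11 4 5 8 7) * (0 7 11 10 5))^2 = ((0 3 5 8 11 4))^2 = (0 5 11)(3 8 4)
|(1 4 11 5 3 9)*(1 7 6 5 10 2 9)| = |(1 4 11 10 2 9 7 6 5 3)| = 10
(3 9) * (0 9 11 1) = (0 9 3 11 1) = [9, 0, 2, 11, 4, 5, 6, 7, 8, 3, 10, 1]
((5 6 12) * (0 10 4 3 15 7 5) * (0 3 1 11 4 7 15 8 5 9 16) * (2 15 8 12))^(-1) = (0 16 9 7 10)(1 4 11)(2 6 5 8 15)(3 12) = ((0 10 7 9 16)(1 11 4)(2 15 8 5 6)(3 12))^(-1)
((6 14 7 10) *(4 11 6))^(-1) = (4 10 7 14 6 11)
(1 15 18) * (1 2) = [0, 15, 1, 3, 4, 5, 6, 7, 8, 9, 10, 11, 12, 13, 14, 18, 16, 17, 2] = (1 15 18 2)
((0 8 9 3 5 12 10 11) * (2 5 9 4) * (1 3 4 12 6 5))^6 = (0 8 12 10 11)(1 3 9 4 2)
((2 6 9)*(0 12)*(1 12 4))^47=((0 4 1 12)(2 6 9))^47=(0 12 1 4)(2 9 6)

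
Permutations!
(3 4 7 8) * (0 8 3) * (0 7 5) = (0 8 7 3 4 5) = [8, 1, 2, 4, 5, 0, 6, 3, 7]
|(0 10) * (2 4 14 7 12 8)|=|(0 10)(2 4 14 7 12 8)|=6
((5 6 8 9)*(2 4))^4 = (9)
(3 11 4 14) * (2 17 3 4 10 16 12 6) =[0, 1, 17, 11, 14, 5, 2, 7, 8, 9, 16, 10, 6, 13, 4, 15, 12, 3] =(2 17 3 11 10 16 12 6)(4 14)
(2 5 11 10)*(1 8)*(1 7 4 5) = [0, 8, 1, 3, 5, 11, 6, 4, 7, 9, 2, 10] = (1 8 7 4 5 11 10 2)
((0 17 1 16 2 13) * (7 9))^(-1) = ((0 17 1 16 2 13)(7 9))^(-1) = (0 13 2 16 1 17)(7 9)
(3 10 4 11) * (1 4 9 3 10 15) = (1 4 11 10 9 3 15) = [0, 4, 2, 15, 11, 5, 6, 7, 8, 3, 9, 10, 12, 13, 14, 1]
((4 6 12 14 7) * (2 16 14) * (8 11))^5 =((2 16 14 7 4 6 12)(8 11))^5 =(2 6 7 16 12 4 14)(8 11)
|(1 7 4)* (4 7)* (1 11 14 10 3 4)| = |(3 4 11 14 10)| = 5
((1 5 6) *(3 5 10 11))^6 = ((1 10 11 3 5 6))^6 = (11)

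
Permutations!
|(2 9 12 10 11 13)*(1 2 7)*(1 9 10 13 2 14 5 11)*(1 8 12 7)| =18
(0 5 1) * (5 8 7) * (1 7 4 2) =[8, 0, 1, 3, 2, 7, 6, 5, 4] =(0 8 4 2 1)(5 7)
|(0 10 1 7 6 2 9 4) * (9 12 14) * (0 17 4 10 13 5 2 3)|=12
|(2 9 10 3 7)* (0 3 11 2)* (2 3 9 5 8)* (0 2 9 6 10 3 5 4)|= 11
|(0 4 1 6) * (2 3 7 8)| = 4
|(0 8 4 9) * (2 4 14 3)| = 7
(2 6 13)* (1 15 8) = (1 15 8)(2 6 13) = [0, 15, 6, 3, 4, 5, 13, 7, 1, 9, 10, 11, 12, 2, 14, 8]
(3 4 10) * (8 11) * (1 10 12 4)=(1 10 3)(4 12)(8 11)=[0, 10, 2, 1, 12, 5, 6, 7, 11, 9, 3, 8, 4]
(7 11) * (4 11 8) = [0, 1, 2, 3, 11, 5, 6, 8, 4, 9, 10, 7] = (4 11 7 8)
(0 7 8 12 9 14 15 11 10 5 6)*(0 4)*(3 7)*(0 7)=[3, 1, 2, 0, 7, 6, 4, 8, 12, 14, 5, 10, 9, 13, 15, 11]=(0 3)(4 7 8 12 9 14 15 11 10 5 6)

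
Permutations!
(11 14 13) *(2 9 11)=(2 9 11 14 13)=[0, 1, 9, 3, 4, 5, 6, 7, 8, 11, 10, 14, 12, 2, 13]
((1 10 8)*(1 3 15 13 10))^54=(3 8 10 13 15)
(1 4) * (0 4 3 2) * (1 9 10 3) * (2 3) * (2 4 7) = [7, 1, 0, 3, 9, 5, 6, 2, 8, 10, 4] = (0 7 2)(4 9 10)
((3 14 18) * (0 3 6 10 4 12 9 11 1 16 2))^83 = (0 10 1 14 12 2 6 11 3 4 16 18 9)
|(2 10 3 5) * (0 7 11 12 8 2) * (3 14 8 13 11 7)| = 12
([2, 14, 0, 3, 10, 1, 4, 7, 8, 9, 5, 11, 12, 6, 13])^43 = [2, 14, 0, 3, 10, 1, 4, 7, 8, 9, 5, 11, 12, 6, 13]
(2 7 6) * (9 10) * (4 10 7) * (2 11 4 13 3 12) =(2 13 3 12)(4 10 9 7 6 11) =[0, 1, 13, 12, 10, 5, 11, 6, 8, 7, 9, 4, 2, 3]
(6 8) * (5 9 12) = [0, 1, 2, 3, 4, 9, 8, 7, 6, 12, 10, 11, 5] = (5 9 12)(6 8)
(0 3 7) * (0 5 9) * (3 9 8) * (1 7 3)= (0 9)(1 7 5 8)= [9, 7, 2, 3, 4, 8, 6, 5, 1, 0]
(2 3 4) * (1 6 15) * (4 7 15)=(1 6 4 2 3 7 15)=[0, 6, 3, 7, 2, 5, 4, 15, 8, 9, 10, 11, 12, 13, 14, 1]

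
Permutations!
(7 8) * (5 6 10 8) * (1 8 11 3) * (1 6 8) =(3 6 10 11)(5 8 7) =[0, 1, 2, 6, 4, 8, 10, 5, 7, 9, 11, 3]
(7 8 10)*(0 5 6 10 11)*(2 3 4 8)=(0 5 6 10 7 2 3 4 8 11)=[5, 1, 3, 4, 8, 6, 10, 2, 11, 9, 7, 0]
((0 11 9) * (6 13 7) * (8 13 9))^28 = (13)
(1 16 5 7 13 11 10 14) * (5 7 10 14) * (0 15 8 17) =(0 15 8 17)(1 16 7 13 11 14)(5 10) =[15, 16, 2, 3, 4, 10, 6, 13, 17, 9, 5, 14, 12, 11, 1, 8, 7, 0]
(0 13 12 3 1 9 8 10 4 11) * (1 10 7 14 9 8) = (0 13 12 3 10 4 11)(1 8 7 14 9) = [13, 8, 2, 10, 11, 5, 6, 14, 7, 1, 4, 0, 3, 12, 9]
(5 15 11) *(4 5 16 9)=(4 5 15 11 16 9)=[0, 1, 2, 3, 5, 15, 6, 7, 8, 4, 10, 16, 12, 13, 14, 11, 9]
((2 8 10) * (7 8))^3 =((2 7 8 10))^3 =(2 10 8 7)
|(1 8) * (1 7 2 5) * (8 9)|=6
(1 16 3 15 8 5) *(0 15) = (0 15 8 5 1 16 3) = [15, 16, 2, 0, 4, 1, 6, 7, 5, 9, 10, 11, 12, 13, 14, 8, 3]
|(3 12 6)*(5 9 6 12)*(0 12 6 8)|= 7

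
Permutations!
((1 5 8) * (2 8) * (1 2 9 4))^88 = ((1 5 9 4)(2 8))^88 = (9)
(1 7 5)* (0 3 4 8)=(0 3 4 8)(1 7 5)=[3, 7, 2, 4, 8, 1, 6, 5, 0]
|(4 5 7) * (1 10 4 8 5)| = 3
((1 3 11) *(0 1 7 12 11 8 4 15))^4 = (0 4 3)(1 15 8)(7 12 11)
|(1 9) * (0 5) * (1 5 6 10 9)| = 5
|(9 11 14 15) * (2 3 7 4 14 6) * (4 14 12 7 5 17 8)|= 13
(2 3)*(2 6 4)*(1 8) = (1 8)(2 3 6 4) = [0, 8, 3, 6, 2, 5, 4, 7, 1]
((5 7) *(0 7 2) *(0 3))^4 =(0 3 2 5 7) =((0 7 5 2 3))^4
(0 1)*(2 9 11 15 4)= (0 1)(2 9 11 15 4)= [1, 0, 9, 3, 2, 5, 6, 7, 8, 11, 10, 15, 12, 13, 14, 4]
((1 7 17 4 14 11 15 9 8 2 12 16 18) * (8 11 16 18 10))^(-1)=(1 18 12 2 8 10 16 14 4 17 7)(9 15 11)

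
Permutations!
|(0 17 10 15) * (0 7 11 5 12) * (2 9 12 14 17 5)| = |(0 5 14 17 10 15 7 11 2 9 12)| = 11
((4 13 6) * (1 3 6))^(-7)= ((1 3 6 4 13))^(-7)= (1 4 3 13 6)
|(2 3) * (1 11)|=2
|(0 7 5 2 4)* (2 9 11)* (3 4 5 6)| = 20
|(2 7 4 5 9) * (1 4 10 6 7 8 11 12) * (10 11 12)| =|(1 4 5 9 2 8 12)(6 7 11 10)| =28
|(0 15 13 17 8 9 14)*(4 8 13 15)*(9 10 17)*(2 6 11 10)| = |(0 4 8 2 6 11 10 17 13 9 14)| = 11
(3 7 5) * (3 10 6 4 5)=(3 7)(4 5 10 6)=[0, 1, 2, 7, 5, 10, 4, 3, 8, 9, 6]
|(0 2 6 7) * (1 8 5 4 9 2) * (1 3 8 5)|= |(0 3 8 1 5 4 9 2 6 7)|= 10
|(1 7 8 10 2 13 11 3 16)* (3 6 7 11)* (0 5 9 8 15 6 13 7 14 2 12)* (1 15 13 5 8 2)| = 12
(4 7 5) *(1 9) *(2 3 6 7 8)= (1 9)(2 3 6 7 5 4 8)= [0, 9, 3, 6, 8, 4, 7, 5, 2, 1]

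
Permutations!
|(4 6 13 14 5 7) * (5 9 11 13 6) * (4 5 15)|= 4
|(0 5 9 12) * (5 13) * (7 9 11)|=7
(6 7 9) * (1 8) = [0, 8, 2, 3, 4, 5, 7, 9, 1, 6] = (1 8)(6 7 9)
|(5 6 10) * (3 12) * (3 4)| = 3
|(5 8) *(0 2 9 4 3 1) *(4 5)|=|(0 2 9 5 8 4 3 1)|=8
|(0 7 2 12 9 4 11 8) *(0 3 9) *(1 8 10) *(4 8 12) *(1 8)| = |(0 7 2 4 11 10 8 3 9 1 12)| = 11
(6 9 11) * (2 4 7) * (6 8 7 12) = (2 4 12 6 9 11 8 7) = [0, 1, 4, 3, 12, 5, 9, 2, 7, 11, 10, 8, 6]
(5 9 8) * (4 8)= [0, 1, 2, 3, 8, 9, 6, 7, 5, 4]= (4 8 5 9)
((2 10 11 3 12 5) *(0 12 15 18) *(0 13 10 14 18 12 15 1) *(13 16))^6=(0 18 1 14 3 2 11 5 10 12 13 15 16)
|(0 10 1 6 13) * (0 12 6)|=3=|(0 10 1)(6 13 12)|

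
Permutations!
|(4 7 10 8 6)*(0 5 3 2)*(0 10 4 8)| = 10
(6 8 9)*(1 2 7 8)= [0, 2, 7, 3, 4, 5, 1, 8, 9, 6]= (1 2 7 8 9 6)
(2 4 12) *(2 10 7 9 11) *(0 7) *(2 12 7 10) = (0 10)(2 4 7 9 11 12) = [10, 1, 4, 3, 7, 5, 6, 9, 8, 11, 0, 12, 2]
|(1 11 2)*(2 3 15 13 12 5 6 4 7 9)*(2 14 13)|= 40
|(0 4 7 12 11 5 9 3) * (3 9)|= |(0 4 7 12 11 5 3)|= 7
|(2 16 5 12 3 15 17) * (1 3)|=|(1 3 15 17 2 16 5 12)|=8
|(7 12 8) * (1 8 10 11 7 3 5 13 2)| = |(1 8 3 5 13 2)(7 12 10 11)| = 12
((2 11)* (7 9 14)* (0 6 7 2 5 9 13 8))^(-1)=(0 8 13 7 6)(2 14 9 5 11)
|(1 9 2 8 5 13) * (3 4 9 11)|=|(1 11 3 4 9 2 8 5 13)|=9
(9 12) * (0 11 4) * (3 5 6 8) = [11, 1, 2, 5, 0, 6, 8, 7, 3, 12, 10, 4, 9] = (0 11 4)(3 5 6 8)(9 12)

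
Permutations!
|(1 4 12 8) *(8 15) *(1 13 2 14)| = |(1 4 12 15 8 13 2 14)| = 8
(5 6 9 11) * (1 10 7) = (1 10 7)(5 6 9 11) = [0, 10, 2, 3, 4, 6, 9, 1, 8, 11, 7, 5]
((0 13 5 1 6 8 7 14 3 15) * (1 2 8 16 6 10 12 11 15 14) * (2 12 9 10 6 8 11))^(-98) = (1 16 7 6 8)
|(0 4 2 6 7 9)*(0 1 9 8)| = 6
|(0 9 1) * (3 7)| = 6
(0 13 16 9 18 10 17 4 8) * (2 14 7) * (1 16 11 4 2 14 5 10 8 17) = (0 13 11 4 17 2 5 10 1 16 9 18 8)(7 14) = [13, 16, 5, 3, 17, 10, 6, 14, 0, 18, 1, 4, 12, 11, 7, 15, 9, 2, 8]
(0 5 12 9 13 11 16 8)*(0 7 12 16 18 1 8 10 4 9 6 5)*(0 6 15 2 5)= [6, 8, 5, 3, 9, 16, 0, 12, 7, 13, 4, 18, 15, 11, 14, 2, 10, 17, 1]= (0 6)(1 8 7 12 15 2 5 16 10 4 9 13 11 18)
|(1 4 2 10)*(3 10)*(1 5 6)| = 7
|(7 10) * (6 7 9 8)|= |(6 7 10 9 8)|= 5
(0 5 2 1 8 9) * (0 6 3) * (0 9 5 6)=[6, 8, 1, 9, 4, 2, 3, 7, 5, 0]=(0 6 3 9)(1 8 5 2)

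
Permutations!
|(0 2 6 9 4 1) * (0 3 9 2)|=|(1 3 9 4)(2 6)|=4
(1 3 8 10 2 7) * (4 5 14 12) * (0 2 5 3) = (0 2 7 1)(3 8 10 5 14 12 4) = [2, 0, 7, 8, 3, 14, 6, 1, 10, 9, 5, 11, 4, 13, 12]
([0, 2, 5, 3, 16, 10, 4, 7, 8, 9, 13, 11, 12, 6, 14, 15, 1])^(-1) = (1 16 4 6 13 10 5 2)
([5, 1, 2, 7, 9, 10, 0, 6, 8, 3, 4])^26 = (0 10 9 7)(3 6 5 4)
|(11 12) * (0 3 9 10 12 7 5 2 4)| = 10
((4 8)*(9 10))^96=((4 8)(9 10))^96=(10)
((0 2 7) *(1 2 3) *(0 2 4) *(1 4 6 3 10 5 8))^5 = ((0 10 5 8 1 6 3 4)(2 7))^5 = (0 6 5 4 1 10 3 8)(2 7)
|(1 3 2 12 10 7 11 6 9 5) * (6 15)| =11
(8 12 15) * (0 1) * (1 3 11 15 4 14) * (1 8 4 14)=(0 3 11 15 4 1)(8 12 14)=[3, 0, 2, 11, 1, 5, 6, 7, 12, 9, 10, 15, 14, 13, 8, 4]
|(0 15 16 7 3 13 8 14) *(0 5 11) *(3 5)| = 12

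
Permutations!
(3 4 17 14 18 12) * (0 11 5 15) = (0 11 5 15)(3 4 17 14 18 12) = [11, 1, 2, 4, 17, 15, 6, 7, 8, 9, 10, 5, 3, 13, 18, 0, 16, 14, 12]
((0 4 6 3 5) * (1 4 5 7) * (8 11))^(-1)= (0 5)(1 7 3 6 4)(8 11)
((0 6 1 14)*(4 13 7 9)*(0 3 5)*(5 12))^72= ((0 6 1 14 3 12 5)(4 13 7 9))^72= (0 1 3 5 6 14 12)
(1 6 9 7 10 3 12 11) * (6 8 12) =[0, 8, 2, 6, 4, 5, 9, 10, 12, 7, 3, 1, 11] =(1 8 12 11)(3 6 9 7 10)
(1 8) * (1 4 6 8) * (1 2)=(1 2)(4 6 8)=[0, 2, 1, 3, 6, 5, 8, 7, 4]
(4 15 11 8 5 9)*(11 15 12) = (15)(4 12 11 8 5 9) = [0, 1, 2, 3, 12, 9, 6, 7, 5, 4, 10, 8, 11, 13, 14, 15]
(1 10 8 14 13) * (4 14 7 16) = (1 10 8 7 16 4 14 13) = [0, 10, 2, 3, 14, 5, 6, 16, 7, 9, 8, 11, 12, 1, 13, 15, 4]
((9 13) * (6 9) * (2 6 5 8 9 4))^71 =(2 4 6)(5 13 9 8) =((2 6 4)(5 8 9 13))^71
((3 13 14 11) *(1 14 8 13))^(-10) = ((1 14 11 3)(8 13))^(-10) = (1 11)(3 14)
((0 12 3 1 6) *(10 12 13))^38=(0 12 6 10 1 13 3)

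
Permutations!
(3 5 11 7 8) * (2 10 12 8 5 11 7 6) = (2 10 12 8 3 11 6)(5 7) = [0, 1, 10, 11, 4, 7, 2, 5, 3, 9, 12, 6, 8]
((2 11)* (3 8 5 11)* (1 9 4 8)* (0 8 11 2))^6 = (0 9 2)(1 5 11)(3 8 4)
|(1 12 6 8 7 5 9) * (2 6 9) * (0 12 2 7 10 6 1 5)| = 30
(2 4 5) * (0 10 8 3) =(0 10 8 3)(2 4 5) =[10, 1, 4, 0, 5, 2, 6, 7, 3, 9, 8]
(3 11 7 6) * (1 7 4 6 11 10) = [0, 7, 2, 10, 6, 5, 3, 11, 8, 9, 1, 4] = (1 7 11 4 6 3 10)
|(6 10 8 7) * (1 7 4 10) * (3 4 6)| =|(1 7 3 4 10 8 6)| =7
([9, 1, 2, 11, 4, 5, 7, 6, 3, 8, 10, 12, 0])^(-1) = [12, 1, 2, 8, 4, 5, 7, 6, 9, 0, 10, 3, 11]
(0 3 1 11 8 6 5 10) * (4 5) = (0 3 1 11 8 6 4 5 10) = [3, 11, 2, 1, 5, 10, 4, 7, 6, 9, 0, 8]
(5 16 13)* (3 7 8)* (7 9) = (3 9 7 8)(5 16 13) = [0, 1, 2, 9, 4, 16, 6, 8, 3, 7, 10, 11, 12, 5, 14, 15, 13]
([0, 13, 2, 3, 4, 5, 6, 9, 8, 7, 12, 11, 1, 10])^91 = [0, 12, 2, 3, 4, 5, 6, 9, 8, 7, 13, 11, 10, 1]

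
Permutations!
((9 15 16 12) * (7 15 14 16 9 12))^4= ((7 15 9 14 16))^4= (7 16 14 9 15)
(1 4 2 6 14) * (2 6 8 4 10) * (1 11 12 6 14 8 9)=(1 10 2 9)(4 14 11 12 6 8)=[0, 10, 9, 3, 14, 5, 8, 7, 4, 1, 2, 12, 6, 13, 11]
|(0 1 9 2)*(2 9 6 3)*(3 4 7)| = |(9)(0 1 6 4 7 3 2)| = 7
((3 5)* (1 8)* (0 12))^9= ((0 12)(1 8)(3 5))^9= (0 12)(1 8)(3 5)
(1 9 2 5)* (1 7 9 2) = (1 2 5 7 9) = [0, 2, 5, 3, 4, 7, 6, 9, 8, 1]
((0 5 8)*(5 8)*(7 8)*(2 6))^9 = (8)(2 6) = ((0 7 8)(2 6))^9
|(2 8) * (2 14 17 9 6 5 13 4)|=9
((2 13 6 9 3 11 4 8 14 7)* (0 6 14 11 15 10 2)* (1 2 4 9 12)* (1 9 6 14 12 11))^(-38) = (0 14 7)(1 13 9 15 4)(2 12 3 10 8)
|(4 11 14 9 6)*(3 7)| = 10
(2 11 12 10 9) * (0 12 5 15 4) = (0 12 10 9 2 11 5 15 4) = [12, 1, 11, 3, 0, 15, 6, 7, 8, 2, 9, 5, 10, 13, 14, 4]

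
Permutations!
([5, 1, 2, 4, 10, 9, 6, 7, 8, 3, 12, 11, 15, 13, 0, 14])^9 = (15)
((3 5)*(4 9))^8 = (9)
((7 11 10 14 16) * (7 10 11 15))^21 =((7 15)(10 14 16))^21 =(16)(7 15)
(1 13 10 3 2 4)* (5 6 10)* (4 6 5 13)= (13)(1 4)(2 6 10 3)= [0, 4, 6, 2, 1, 5, 10, 7, 8, 9, 3, 11, 12, 13]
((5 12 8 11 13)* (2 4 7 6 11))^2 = (2 7 11 5 8 4 6 13 12)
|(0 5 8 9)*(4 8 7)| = 6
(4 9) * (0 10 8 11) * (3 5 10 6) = (0 6 3 5 10 8 11)(4 9) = [6, 1, 2, 5, 9, 10, 3, 7, 11, 4, 8, 0]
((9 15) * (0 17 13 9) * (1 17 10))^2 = ((0 10 1 17 13 9 15))^2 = (0 1 13 15 10 17 9)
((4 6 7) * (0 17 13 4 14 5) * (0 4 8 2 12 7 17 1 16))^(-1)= (0 16 1)(2 8 13 17 6 4 5 14 7 12)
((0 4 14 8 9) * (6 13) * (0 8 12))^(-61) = ((0 4 14 12)(6 13)(8 9))^(-61) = (0 12 14 4)(6 13)(8 9)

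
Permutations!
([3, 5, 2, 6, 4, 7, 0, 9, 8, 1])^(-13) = [6, 9, 2, 0, 4, 1, 3, 5, 8, 7]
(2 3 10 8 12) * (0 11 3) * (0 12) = [11, 1, 12, 10, 4, 5, 6, 7, 0, 9, 8, 3, 2] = (0 11 3 10 8)(2 12)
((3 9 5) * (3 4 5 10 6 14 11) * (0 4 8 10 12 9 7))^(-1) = ((0 4 5 8 10 6 14 11 3 7)(9 12))^(-1) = (0 7 3 11 14 6 10 8 5 4)(9 12)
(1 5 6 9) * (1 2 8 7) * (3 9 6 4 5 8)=(1 8 7)(2 3 9)(4 5)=[0, 8, 3, 9, 5, 4, 6, 1, 7, 2]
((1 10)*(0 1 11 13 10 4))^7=((0 1 4)(10 11 13))^7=(0 1 4)(10 11 13)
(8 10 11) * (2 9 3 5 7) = [0, 1, 9, 5, 4, 7, 6, 2, 10, 3, 11, 8] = (2 9 3 5 7)(8 10 11)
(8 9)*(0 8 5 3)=(0 8 9 5 3)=[8, 1, 2, 0, 4, 3, 6, 7, 9, 5]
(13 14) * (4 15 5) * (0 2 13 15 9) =(0 2 13 14 15 5 4 9) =[2, 1, 13, 3, 9, 4, 6, 7, 8, 0, 10, 11, 12, 14, 15, 5]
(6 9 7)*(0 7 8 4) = (0 7 6 9 8 4) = [7, 1, 2, 3, 0, 5, 9, 6, 4, 8]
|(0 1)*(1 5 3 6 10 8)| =7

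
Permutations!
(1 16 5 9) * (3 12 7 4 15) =[0, 16, 2, 12, 15, 9, 6, 4, 8, 1, 10, 11, 7, 13, 14, 3, 5] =(1 16 5 9)(3 12 7 4 15)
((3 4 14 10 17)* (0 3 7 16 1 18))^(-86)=(0 10 1 4 7)(3 17 18 14 16)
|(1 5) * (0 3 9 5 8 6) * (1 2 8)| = |(0 3 9 5 2 8 6)| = 7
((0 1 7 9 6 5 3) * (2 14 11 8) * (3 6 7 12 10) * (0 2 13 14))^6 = (8 14)(11 13)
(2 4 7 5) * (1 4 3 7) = (1 4)(2 3 7 5) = [0, 4, 3, 7, 1, 2, 6, 5]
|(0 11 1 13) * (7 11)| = |(0 7 11 1 13)| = 5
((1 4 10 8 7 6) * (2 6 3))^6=((1 4 10 8 7 3 2 6))^6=(1 2 7 10)(3 8 4 6)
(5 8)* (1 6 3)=(1 6 3)(5 8)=[0, 6, 2, 1, 4, 8, 3, 7, 5]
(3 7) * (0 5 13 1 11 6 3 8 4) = [5, 11, 2, 7, 0, 13, 3, 8, 4, 9, 10, 6, 12, 1] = (0 5 13 1 11 6 3 7 8 4)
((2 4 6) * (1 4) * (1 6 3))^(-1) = ((1 4 3)(2 6))^(-1) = (1 3 4)(2 6)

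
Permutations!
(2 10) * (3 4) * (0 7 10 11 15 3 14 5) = [7, 1, 11, 4, 14, 0, 6, 10, 8, 9, 2, 15, 12, 13, 5, 3] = (0 7 10 2 11 15 3 4 14 5)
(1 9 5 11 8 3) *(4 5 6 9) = [0, 4, 2, 1, 5, 11, 9, 7, 3, 6, 10, 8] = (1 4 5 11 8 3)(6 9)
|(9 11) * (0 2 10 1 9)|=6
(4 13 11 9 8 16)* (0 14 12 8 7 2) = [14, 1, 0, 3, 13, 5, 6, 2, 16, 7, 10, 9, 8, 11, 12, 15, 4] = (0 14 12 8 16 4 13 11 9 7 2)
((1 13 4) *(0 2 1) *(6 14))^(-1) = ((0 2 1 13 4)(6 14))^(-1) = (0 4 13 1 2)(6 14)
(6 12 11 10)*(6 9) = (6 12 11 10 9) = [0, 1, 2, 3, 4, 5, 12, 7, 8, 6, 9, 10, 11]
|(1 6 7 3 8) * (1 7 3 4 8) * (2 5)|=|(1 6 3)(2 5)(4 8 7)|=6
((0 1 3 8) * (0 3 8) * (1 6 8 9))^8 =(9)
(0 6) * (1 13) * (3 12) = (0 6)(1 13)(3 12) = [6, 13, 2, 12, 4, 5, 0, 7, 8, 9, 10, 11, 3, 1]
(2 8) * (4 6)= [0, 1, 8, 3, 6, 5, 4, 7, 2]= (2 8)(4 6)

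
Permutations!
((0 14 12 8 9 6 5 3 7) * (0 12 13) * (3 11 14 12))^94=(0 6 13 9 14 8 11 12 5)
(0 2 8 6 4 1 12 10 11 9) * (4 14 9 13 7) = (0 2 8 6 14 9)(1 12 10 11 13 7 4) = [2, 12, 8, 3, 1, 5, 14, 4, 6, 0, 11, 13, 10, 7, 9]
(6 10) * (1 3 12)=(1 3 12)(6 10)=[0, 3, 2, 12, 4, 5, 10, 7, 8, 9, 6, 11, 1]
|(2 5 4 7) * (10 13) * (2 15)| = 10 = |(2 5 4 7 15)(10 13)|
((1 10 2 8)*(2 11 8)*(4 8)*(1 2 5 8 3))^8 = (1 4 10 3 11)(2 8 5)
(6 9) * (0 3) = (0 3)(6 9) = [3, 1, 2, 0, 4, 5, 9, 7, 8, 6]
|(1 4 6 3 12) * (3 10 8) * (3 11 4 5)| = |(1 5 3 12)(4 6 10 8 11)| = 20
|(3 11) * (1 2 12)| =|(1 2 12)(3 11)| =6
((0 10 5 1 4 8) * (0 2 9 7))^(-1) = ((0 10 5 1 4 8 2 9 7))^(-1) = (0 7 9 2 8 4 1 5 10)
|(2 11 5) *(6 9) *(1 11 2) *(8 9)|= |(1 11 5)(6 8 9)|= 3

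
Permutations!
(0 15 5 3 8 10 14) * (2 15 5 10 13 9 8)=(0 5 3 2 15 10 14)(8 13 9)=[5, 1, 15, 2, 4, 3, 6, 7, 13, 8, 14, 11, 12, 9, 0, 10]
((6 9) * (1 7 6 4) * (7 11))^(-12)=(11)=((1 11 7 6 9 4))^(-12)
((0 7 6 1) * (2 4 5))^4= (7)(2 4 5)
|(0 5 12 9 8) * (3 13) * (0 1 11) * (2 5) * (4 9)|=18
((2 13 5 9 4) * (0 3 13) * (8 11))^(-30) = ((0 3 13 5 9 4 2)(8 11))^(-30) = (0 4 5 3 2 9 13)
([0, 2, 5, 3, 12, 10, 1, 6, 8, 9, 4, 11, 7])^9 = (1 2 5 10 4 12 7 6)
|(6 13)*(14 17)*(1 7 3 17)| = 10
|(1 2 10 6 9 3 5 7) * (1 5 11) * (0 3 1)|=30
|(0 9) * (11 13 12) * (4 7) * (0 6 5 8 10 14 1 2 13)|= |(0 9 6 5 8 10 14 1 2 13 12 11)(4 7)|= 12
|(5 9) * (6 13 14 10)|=|(5 9)(6 13 14 10)|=4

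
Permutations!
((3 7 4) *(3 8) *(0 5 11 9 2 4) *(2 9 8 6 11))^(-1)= (0 7 3 8 11 6 4 2 5)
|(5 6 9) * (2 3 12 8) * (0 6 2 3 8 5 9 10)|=15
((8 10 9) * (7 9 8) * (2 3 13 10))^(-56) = (2 8 10 13 3)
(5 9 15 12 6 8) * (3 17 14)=(3 17 14)(5 9 15 12 6 8)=[0, 1, 2, 17, 4, 9, 8, 7, 5, 15, 10, 11, 6, 13, 3, 12, 16, 14]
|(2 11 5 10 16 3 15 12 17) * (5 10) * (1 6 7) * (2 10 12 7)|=11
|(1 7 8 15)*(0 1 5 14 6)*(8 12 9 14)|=21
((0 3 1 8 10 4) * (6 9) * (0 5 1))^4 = (1 5 4 10 8)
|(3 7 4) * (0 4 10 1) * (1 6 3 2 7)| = |(0 4 2 7 10 6 3 1)| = 8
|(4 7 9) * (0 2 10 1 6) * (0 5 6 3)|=|(0 2 10 1 3)(4 7 9)(5 6)|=30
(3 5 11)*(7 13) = [0, 1, 2, 5, 4, 11, 6, 13, 8, 9, 10, 3, 12, 7] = (3 5 11)(7 13)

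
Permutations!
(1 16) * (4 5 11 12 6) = (1 16)(4 5 11 12 6) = [0, 16, 2, 3, 5, 11, 4, 7, 8, 9, 10, 12, 6, 13, 14, 15, 1]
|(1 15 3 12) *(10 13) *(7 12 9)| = |(1 15 3 9 7 12)(10 13)| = 6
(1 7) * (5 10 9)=(1 7)(5 10 9)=[0, 7, 2, 3, 4, 10, 6, 1, 8, 5, 9]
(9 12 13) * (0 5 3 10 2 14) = [5, 1, 14, 10, 4, 3, 6, 7, 8, 12, 2, 11, 13, 9, 0] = (0 5 3 10 2 14)(9 12 13)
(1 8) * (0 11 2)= (0 11 2)(1 8)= [11, 8, 0, 3, 4, 5, 6, 7, 1, 9, 10, 2]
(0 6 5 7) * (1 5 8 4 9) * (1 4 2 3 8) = (0 6 1 5 7)(2 3 8)(4 9) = [6, 5, 3, 8, 9, 7, 1, 0, 2, 4]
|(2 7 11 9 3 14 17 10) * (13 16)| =8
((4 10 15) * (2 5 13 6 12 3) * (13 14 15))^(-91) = (2 3 12 6 13 10 4 15 14 5)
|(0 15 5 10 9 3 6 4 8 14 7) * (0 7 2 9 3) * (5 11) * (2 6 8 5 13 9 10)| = 40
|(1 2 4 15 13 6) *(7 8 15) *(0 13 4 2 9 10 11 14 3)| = |(0 13 6 1 9 10 11 14 3)(4 7 8 15)| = 36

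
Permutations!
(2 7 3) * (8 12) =[0, 1, 7, 2, 4, 5, 6, 3, 12, 9, 10, 11, 8] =(2 7 3)(8 12)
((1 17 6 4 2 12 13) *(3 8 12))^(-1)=(1 13 12 8 3 2 4 6 17)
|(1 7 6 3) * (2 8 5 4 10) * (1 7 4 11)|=21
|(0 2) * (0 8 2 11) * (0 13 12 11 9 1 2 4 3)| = |(0 9 1 2 8 4 3)(11 13 12)| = 21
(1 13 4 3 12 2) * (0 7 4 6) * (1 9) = [7, 13, 9, 12, 3, 5, 0, 4, 8, 1, 10, 11, 2, 6] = (0 7 4 3 12 2 9 1 13 6)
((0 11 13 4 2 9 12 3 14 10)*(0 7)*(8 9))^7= (0 12 13 14 2 7 9 11 3 4 10 8)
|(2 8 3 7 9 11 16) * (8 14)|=8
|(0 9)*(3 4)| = |(0 9)(3 4)| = 2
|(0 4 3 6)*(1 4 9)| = 6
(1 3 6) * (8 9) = (1 3 6)(8 9) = [0, 3, 2, 6, 4, 5, 1, 7, 9, 8]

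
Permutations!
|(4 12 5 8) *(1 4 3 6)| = |(1 4 12 5 8 3 6)| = 7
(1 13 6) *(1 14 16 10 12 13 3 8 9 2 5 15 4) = (1 3 8 9 2 5 15 4)(6 14 16 10 12 13) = [0, 3, 5, 8, 1, 15, 14, 7, 9, 2, 12, 11, 13, 6, 16, 4, 10]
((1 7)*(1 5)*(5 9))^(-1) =((1 7 9 5))^(-1) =(1 5 9 7)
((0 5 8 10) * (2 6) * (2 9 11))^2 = (0 8)(2 9)(5 10)(6 11)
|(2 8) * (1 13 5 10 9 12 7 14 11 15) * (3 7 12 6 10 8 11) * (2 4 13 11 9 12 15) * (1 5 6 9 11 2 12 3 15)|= 20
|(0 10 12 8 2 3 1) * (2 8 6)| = 7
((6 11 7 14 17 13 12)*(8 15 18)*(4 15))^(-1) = ((4 15 18 8)(6 11 7 14 17 13 12))^(-1) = (4 8 18 15)(6 12 13 17 14 7 11)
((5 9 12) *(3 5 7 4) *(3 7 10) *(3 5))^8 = ((4 7)(5 9 12 10))^8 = (12)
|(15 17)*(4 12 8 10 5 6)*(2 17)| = 6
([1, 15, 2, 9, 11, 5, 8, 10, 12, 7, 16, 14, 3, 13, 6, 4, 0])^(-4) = [9, 7, 2, 14, 16, 5, 15, 8, 4, 6, 12, 0, 11, 13, 1, 10, 3]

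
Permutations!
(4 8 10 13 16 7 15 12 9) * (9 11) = (4 8 10 13 16 7 15 12 11 9) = [0, 1, 2, 3, 8, 5, 6, 15, 10, 4, 13, 9, 11, 16, 14, 12, 7]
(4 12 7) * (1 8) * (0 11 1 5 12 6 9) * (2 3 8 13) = (0 11 1 13 2 3 8 5 12 7 4 6 9) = [11, 13, 3, 8, 6, 12, 9, 4, 5, 0, 10, 1, 7, 2]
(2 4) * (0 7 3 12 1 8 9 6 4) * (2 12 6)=(0 7 3 6 4 12 1 8 9 2)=[7, 8, 0, 6, 12, 5, 4, 3, 9, 2, 10, 11, 1]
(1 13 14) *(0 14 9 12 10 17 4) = (0 14 1 13 9 12 10 17 4) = [14, 13, 2, 3, 0, 5, 6, 7, 8, 12, 17, 11, 10, 9, 1, 15, 16, 4]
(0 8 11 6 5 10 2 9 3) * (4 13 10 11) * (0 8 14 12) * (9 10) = (0 14 12)(2 10)(3 8 4 13 9)(5 11 6) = [14, 1, 10, 8, 13, 11, 5, 7, 4, 3, 2, 6, 0, 9, 12]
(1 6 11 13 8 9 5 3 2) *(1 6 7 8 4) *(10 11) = (1 7 8 9 5 3 2 6 10 11 13 4) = [0, 7, 6, 2, 1, 3, 10, 8, 9, 5, 11, 13, 12, 4]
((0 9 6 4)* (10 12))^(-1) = (0 4 6 9)(10 12)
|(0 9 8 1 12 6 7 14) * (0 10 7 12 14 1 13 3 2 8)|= |(0 9)(1 14 10 7)(2 8 13 3)(6 12)|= 4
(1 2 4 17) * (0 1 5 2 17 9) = (0 1 17 5 2 4 9) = [1, 17, 4, 3, 9, 2, 6, 7, 8, 0, 10, 11, 12, 13, 14, 15, 16, 5]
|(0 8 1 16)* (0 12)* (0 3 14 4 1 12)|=8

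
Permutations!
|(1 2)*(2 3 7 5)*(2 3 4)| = 3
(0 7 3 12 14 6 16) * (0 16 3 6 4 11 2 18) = [7, 1, 18, 12, 11, 5, 3, 6, 8, 9, 10, 2, 14, 13, 4, 15, 16, 17, 0] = (0 7 6 3 12 14 4 11 2 18)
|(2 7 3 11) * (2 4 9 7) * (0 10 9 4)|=|(0 10 9 7 3 11)|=6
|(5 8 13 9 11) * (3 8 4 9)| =12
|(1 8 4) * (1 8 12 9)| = |(1 12 9)(4 8)| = 6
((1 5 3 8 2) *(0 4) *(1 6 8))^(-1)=((0 4)(1 5 3)(2 6 8))^(-1)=(0 4)(1 3 5)(2 8 6)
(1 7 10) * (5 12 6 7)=(1 5 12 6 7 10)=[0, 5, 2, 3, 4, 12, 7, 10, 8, 9, 1, 11, 6]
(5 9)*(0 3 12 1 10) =(0 3 12 1 10)(5 9) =[3, 10, 2, 12, 4, 9, 6, 7, 8, 5, 0, 11, 1]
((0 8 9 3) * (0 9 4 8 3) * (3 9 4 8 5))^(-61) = ((0 9)(3 4 5))^(-61) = (0 9)(3 5 4)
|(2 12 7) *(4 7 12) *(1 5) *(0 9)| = 6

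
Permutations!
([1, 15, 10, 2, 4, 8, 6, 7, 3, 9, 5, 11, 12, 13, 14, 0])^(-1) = [15, 0, 3, 8, 4, 10, 6, 7, 5, 9, 2, 11, 12, 13, 14, 1]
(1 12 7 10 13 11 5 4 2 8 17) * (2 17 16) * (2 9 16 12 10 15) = [0, 10, 8, 3, 17, 4, 6, 15, 12, 16, 13, 5, 7, 11, 14, 2, 9, 1] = (1 10 13 11 5 4 17)(2 8 12 7 15)(9 16)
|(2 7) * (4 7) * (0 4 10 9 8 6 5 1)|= |(0 4 7 2 10 9 8 6 5 1)|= 10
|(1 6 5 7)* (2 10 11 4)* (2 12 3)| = |(1 6 5 7)(2 10 11 4 12 3)| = 12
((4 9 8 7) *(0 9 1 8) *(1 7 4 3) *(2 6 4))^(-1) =(0 9)(1 3 7 4 6 2 8)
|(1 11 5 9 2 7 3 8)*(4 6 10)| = |(1 11 5 9 2 7 3 8)(4 6 10)| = 24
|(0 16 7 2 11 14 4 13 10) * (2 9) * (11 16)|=12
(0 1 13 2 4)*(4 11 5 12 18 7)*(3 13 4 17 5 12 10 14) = (0 1 4)(2 11 12 18 7 17 5 10 14 3 13) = [1, 4, 11, 13, 0, 10, 6, 17, 8, 9, 14, 12, 18, 2, 3, 15, 16, 5, 7]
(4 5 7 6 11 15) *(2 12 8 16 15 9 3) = (2 12 8 16 15 4 5 7 6 11 9 3) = [0, 1, 12, 2, 5, 7, 11, 6, 16, 3, 10, 9, 8, 13, 14, 4, 15]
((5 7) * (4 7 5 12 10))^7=((4 7 12 10))^7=(4 10 12 7)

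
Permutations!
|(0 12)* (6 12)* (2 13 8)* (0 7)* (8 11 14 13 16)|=|(0 6 12 7)(2 16 8)(11 14 13)|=12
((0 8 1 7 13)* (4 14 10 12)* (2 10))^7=(0 1 13 8 7)(2 12 14 10 4)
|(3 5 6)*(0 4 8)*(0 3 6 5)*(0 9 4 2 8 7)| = 7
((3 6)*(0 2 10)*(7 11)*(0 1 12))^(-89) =((0 2 10 1 12)(3 6)(7 11))^(-89) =(0 2 10 1 12)(3 6)(7 11)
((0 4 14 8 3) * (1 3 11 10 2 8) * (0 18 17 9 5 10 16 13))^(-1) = ((0 4 14 1 3 18 17 9 5 10 2 8 11 16 13))^(-1) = (0 13 16 11 8 2 10 5 9 17 18 3 1 14 4)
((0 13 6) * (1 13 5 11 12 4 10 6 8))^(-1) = (0 6 10 4 12 11 5)(1 8 13)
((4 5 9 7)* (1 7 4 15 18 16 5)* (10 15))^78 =((1 7 10 15 18 16 5 9 4))^78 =(1 5 15)(4 16 10)(7 9 18)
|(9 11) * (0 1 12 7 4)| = 10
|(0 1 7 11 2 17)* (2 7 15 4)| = 6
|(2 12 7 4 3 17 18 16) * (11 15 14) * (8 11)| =8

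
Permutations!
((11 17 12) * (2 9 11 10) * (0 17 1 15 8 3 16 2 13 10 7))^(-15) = (0 17 12 7)(1 15 8 3 16 2 9 11)(10 13)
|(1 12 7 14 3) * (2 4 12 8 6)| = |(1 8 6 2 4 12 7 14 3)| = 9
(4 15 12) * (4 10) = (4 15 12 10) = [0, 1, 2, 3, 15, 5, 6, 7, 8, 9, 4, 11, 10, 13, 14, 12]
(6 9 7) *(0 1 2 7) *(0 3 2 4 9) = (0 1 4 9 3 2 7 6) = [1, 4, 7, 2, 9, 5, 0, 6, 8, 3]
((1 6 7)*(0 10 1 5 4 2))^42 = (0 1 7 4)(2 10 6 5)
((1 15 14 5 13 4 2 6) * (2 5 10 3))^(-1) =(1 6 2 3 10 14 15)(4 13 5) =((1 15 14 10 3 2 6)(4 5 13))^(-1)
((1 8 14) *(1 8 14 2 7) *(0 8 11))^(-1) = (0 11 14 1 7 2 8)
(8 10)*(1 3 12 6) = (1 3 12 6)(8 10) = [0, 3, 2, 12, 4, 5, 1, 7, 10, 9, 8, 11, 6]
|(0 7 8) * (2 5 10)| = |(0 7 8)(2 5 10)| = 3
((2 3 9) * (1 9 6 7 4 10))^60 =((1 9 2 3 6 7 4 10))^60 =(1 6)(2 4)(3 10)(7 9)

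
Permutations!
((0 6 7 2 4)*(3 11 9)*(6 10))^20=(0 6 2)(3 9 11)(4 10 7)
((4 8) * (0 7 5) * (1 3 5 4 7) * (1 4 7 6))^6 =(0 5 3 1 6 8 4)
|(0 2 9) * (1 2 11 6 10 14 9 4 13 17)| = 30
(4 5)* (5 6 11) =(4 6 11 5) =[0, 1, 2, 3, 6, 4, 11, 7, 8, 9, 10, 5]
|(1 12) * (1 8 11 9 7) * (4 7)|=7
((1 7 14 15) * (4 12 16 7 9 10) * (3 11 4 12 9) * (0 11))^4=(0 10 14)(1 4 16)(3 9 7)(11 12 15)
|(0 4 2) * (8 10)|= 6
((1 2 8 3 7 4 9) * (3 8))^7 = (1 2 3 7 4 9)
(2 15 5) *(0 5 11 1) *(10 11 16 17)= (0 5 2 15 16 17 10 11 1)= [5, 0, 15, 3, 4, 2, 6, 7, 8, 9, 11, 1, 12, 13, 14, 16, 17, 10]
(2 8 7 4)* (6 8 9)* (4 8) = (2 9 6 4)(7 8) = [0, 1, 9, 3, 2, 5, 4, 8, 7, 6]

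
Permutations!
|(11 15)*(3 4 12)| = |(3 4 12)(11 15)| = 6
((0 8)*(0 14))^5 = (0 14 8)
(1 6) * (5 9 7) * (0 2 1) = (0 2 1 6)(5 9 7) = [2, 6, 1, 3, 4, 9, 0, 5, 8, 7]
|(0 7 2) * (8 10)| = 6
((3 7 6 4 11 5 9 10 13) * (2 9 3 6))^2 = (2 10 6 11 3)(4 5 7 9 13)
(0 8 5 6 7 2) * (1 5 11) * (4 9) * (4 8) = [4, 5, 0, 3, 9, 6, 7, 2, 11, 8, 10, 1] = (0 4 9 8 11 1 5 6 7 2)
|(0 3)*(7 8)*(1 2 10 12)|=|(0 3)(1 2 10 12)(7 8)|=4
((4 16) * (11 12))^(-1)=((4 16)(11 12))^(-1)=(4 16)(11 12)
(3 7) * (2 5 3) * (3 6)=(2 5 6 3 7)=[0, 1, 5, 7, 4, 6, 3, 2]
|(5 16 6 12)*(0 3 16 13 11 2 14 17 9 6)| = |(0 3 16)(2 14 17 9 6 12 5 13 11)| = 9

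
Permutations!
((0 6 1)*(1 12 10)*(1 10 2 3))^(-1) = ((0 6 12 2 3 1))^(-1) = (0 1 3 2 12 6)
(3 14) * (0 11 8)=(0 11 8)(3 14)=[11, 1, 2, 14, 4, 5, 6, 7, 0, 9, 10, 8, 12, 13, 3]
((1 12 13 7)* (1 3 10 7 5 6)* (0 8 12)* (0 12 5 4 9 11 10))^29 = (0 6 13 11 3 5 12 9 7 8 1 4 10)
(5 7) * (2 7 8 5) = (2 7)(5 8) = [0, 1, 7, 3, 4, 8, 6, 2, 5]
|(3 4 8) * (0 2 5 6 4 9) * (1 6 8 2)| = |(0 1 6 4 2 5 8 3 9)| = 9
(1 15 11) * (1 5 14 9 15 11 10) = (1 11 5 14 9 15 10) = [0, 11, 2, 3, 4, 14, 6, 7, 8, 15, 1, 5, 12, 13, 9, 10]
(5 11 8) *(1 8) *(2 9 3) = [0, 8, 9, 2, 4, 11, 6, 7, 5, 3, 10, 1] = (1 8 5 11)(2 9 3)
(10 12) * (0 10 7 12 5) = [10, 1, 2, 3, 4, 0, 6, 12, 8, 9, 5, 11, 7] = (0 10 5)(7 12)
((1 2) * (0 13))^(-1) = ((0 13)(1 2))^(-1) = (0 13)(1 2)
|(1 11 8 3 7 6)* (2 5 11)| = |(1 2 5 11 8 3 7 6)| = 8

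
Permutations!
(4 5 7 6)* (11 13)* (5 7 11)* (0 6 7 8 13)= (0 6 4 8 13 5 11)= [6, 1, 2, 3, 8, 11, 4, 7, 13, 9, 10, 0, 12, 5]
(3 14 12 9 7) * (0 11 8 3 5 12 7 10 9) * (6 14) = (0 11 8 3 6 14 7 5 12)(9 10) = [11, 1, 2, 6, 4, 12, 14, 5, 3, 10, 9, 8, 0, 13, 7]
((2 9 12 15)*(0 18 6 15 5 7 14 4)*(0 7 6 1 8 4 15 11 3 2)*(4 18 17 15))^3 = (18)(2 5 3 12 11 9 6)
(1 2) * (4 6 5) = (1 2)(4 6 5) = [0, 2, 1, 3, 6, 4, 5]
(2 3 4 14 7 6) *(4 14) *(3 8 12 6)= [0, 1, 8, 14, 4, 5, 2, 3, 12, 9, 10, 11, 6, 13, 7]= (2 8 12 6)(3 14 7)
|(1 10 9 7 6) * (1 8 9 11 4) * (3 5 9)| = 12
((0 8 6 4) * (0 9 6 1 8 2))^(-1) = ((0 2)(1 8)(4 9 6))^(-1) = (0 2)(1 8)(4 6 9)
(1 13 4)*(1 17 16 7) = (1 13 4 17 16 7) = [0, 13, 2, 3, 17, 5, 6, 1, 8, 9, 10, 11, 12, 4, 14, 15, 7, 16]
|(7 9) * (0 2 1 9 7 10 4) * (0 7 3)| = 8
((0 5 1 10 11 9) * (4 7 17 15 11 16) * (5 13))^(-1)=(0 9 11 15 17 7 4 16 10 1 5 13)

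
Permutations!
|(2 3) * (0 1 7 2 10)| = |(0 1 7 2 3 10)| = 6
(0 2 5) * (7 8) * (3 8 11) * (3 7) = [2, 1, 5, 8, 4, 0, 6, 11, 3, 9, 10, 7] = (0 2 5)(3 8)(7 11)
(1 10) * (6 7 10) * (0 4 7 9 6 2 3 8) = (0 4 7 10 1 2 3 8)(6 9) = [4, 2, 3, 8, 7, 5, 9, 10, 0, 6, 1]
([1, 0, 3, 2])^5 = [1, 0, 3, 2]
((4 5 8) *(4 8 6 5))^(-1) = ((8)(5 6))^(-1) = (8)(5 6)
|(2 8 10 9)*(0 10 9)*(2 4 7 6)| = 6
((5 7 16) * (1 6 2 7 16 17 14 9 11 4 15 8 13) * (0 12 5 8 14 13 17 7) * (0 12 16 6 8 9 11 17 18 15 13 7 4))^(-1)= (0 11 14 15 18 8 1 13 4 7 17 9 16)(2 6 5 12)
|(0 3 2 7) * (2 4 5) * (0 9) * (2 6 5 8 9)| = |(0 3 4 8 9)(2 7)(5 6)| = 10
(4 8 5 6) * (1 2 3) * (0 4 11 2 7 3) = (0 4 8 5 6 11 2)(1 7 3) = [4, 7, 0, 1, 8, 6, 11, 3, 5, 9, 10, 2]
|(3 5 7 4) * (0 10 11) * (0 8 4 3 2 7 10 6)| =8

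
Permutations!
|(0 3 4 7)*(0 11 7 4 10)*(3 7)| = 5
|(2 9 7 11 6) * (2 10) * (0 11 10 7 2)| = 10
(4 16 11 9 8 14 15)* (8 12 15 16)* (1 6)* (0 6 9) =[6, 9, 2, 3, 8, 5, 1, 7, 14, 12, 10, 0, 15, 13, 16, 4, 11] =(0 6 1 9 12 15 4 8 14 16 11)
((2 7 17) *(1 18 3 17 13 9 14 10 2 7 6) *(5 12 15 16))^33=((1 18 3 17 7 13 9 14 10 2 6)(5 12 15 16))^33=(18)(5 12 15 16)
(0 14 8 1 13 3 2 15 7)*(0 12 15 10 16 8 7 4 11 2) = [14, 13, 10, 0, 11, 5, 6, 12, 1, 9, 16, 2, 15, 3, 7, 4, 8] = (0 14 7 12 15 4 11 2 10 16 8 1 13 3)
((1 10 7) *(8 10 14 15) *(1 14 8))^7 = (1 8 10 7 14 15)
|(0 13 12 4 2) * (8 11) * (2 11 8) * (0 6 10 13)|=7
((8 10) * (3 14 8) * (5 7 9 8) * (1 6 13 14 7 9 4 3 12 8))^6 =((1 6 13 14 5 9)(3 7 4)(8 10 12))^6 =(14)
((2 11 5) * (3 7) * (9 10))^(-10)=(2 5 11)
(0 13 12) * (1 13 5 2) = (0 5 2 1 13 12) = [5, 13, 1, 3, 4, 2, 6, 7, 8, 9, 10, 11, 0, 12]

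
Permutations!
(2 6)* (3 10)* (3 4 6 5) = (2 5 3 10 4 6) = [0, 1, 5, 10, 6, 3, 2, 7, 8, 9, 4]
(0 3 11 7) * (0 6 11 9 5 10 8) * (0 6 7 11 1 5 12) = (0 3 9 12)(1 5 10 8 6) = [3, 5, 2, 9, 4, 10, 1, 7, 6, 12, 8, 11, 0]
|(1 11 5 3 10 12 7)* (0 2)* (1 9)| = |(0 2)(1 11 5 3 10 12 7 9)| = 8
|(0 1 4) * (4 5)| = 4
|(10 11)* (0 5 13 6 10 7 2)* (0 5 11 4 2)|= |(0 11 7)(2 5 13 6 10 4)|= 6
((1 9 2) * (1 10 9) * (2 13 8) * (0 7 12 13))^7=((0 7 12 13 8 2 10 9))^7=(0 9 10 2 8 13 12 7)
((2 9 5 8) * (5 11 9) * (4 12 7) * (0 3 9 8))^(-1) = (0 5 2 8 11 9 3)(4 7 12)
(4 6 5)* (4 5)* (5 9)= (4 6)(5 9)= [0, 1, 2, 3, 6, 9, 4, 7, 8, 5]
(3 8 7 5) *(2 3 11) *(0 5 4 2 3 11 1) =[5, 0, 11, 8, 2, 1, 6, 4, 7, 9, 10, 3] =(0 5 1)(2 11 3 8 7 4)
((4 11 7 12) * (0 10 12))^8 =((0 10 12 4 11 7))^8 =(0 12 11)(4 7 10)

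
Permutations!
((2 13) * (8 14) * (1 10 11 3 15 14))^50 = (1 10 11 3 15 14 8)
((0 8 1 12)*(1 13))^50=(13)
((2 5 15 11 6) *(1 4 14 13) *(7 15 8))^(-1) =(1 13 14 4)(2 6 11 15 7 8 5)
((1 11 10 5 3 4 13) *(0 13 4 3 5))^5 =(13)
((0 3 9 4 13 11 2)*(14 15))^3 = ((0 3 9 4 13 11 2)(14 15))^3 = (0 4 2 9 11 3 13)(14 15)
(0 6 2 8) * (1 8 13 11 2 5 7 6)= [1, 8, 13, 3, 4, 7, 5, 6, 0, 9, 10, 2, 12, 11]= (0 1 8)(2 13 11)(5 7 6)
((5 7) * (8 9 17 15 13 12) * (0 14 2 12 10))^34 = (0 8 13 2 17)(9 10 12 15 14)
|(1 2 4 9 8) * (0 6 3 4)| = |(0 6 3 4 9 8 1 2)| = 8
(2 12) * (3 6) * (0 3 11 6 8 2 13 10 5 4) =[3, 1, 12, 8, 0, 4, 11, 7, 2, 9, 5, 6, 13, 10] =(0 3 8 2 12 13 10 5 4)(6 11)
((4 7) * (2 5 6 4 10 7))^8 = (10)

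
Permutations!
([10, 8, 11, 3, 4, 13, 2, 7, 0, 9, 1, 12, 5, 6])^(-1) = (0 8 1 10)(2 6 13 5 12 11)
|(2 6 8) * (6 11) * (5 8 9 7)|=7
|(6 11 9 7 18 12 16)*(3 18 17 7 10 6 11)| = 8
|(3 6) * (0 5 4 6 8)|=6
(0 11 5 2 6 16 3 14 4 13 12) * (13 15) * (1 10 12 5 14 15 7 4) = (0 11 14 1 10 12)(2 6 16 3 15 13 5)(4 7) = [11, 10, 6, 15, 7, 2, 16, 4, 8, 9, 12, 14, 0, 5, 1, 13, 3]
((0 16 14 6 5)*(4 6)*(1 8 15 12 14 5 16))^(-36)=(0 12 16 8 4)(1 14 5 15 6)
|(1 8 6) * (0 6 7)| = |(0 6 1 8 7)| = 5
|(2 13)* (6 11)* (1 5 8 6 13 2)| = 6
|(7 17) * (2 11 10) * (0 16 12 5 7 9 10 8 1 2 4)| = |(0 16 12 5 7 17 9 10 4)(1 2 11 8)| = 36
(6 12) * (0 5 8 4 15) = [5, 1, 2, 3, 15, 8, 12, 7, 4, 9, 10, 11, 6, 13, 14, 0] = (0 5 8 4 15)(6 12)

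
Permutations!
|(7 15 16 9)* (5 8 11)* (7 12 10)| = |(5 8 11)(7 15 16 9 12 10)| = 6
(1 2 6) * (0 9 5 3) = (0 9 5 3)(1 2 6) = [9, 2, 6, 0, 4, 3, 1, 7, 8, 5]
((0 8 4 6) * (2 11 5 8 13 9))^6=(0 8 2)(4 11 13)(5 9 6)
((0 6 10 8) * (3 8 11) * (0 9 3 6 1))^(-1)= (0 1)(3 9 8)(6 11 10)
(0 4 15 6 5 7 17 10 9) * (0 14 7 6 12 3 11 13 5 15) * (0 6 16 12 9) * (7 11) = (0 4 6 15 9 14 11 13 5 16 12 3 7 17 10) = [4, 1, 2, 7, 6, 16, 15, 17, 8, 14, 0, 13, 3, 5, 11, 9, 12, 10]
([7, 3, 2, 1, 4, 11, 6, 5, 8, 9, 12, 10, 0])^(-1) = [12, 3, 2, 1, 4, 7, 6, 0, 8, 9, 11, 5, 10]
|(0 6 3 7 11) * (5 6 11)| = 4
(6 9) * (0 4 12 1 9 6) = [4, 9, 2, 3, 12, 5, 6, 7, 8, 0, 10, 11, 1] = (0 4 12 1 9)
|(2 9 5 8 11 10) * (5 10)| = 3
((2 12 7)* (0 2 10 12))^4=((0 2)(7 10 12))^4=(7 10 12)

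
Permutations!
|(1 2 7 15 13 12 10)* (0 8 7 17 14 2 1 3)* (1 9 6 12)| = |(0 8 7 15 13 1 9 6 12 10 3)(2 17 14)| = 33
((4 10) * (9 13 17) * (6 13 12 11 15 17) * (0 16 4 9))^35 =(0 17 15 11 12 9 10 4 16)(6 13)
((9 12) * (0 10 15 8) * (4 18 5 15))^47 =((0 10 4 18 5 15 8)(9 12))^47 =(0 15 18 10 8 5 4)(9 12)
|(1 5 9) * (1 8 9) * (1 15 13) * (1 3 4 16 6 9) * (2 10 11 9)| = |(1 5 15 13 3 4 16 6 2 10 11 9 8)| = 13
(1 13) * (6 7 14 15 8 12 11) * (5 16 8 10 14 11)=[0, 13, 2, 3, 4, 16, 7, 11, 12, 9, 14, 6, 5, 1, 15, 10, 8]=(1 13)(5 16 8 12)(6 7 11)(10 14 15)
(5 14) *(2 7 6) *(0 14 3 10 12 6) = [14, 1, 7, 10, 4, 3, 2, 0, 8, 9, 12, 11, 6, 13, 5] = (0 14 5 3 10 12 6 2 7)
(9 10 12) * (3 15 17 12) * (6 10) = (3 15 17 12 9 6 10) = [0, 1, 2, 15, 4, 5, 10, 7, 8, 6, 3, 11, 9, 13, 14, 17, 16, 12]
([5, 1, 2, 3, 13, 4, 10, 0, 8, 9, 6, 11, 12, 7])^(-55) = (13)(6 10)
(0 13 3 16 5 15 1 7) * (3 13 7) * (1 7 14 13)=(0 14 13 1 3 16 5 15 7)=[14, 3, 2, 16, 4, 15, 6, 0, 8, 9, 10, 11, 12, 1, 13, 7, 5]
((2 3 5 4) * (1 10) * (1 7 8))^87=(1 8 7 10)(2 4 5 3)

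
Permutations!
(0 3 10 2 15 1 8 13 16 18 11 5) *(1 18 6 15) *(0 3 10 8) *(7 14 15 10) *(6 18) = (0 7 14 15 6 10 2 1)(3 8 13 16 18 11 5) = [7, 0, 1, 8, 4, 3, 10, 14, 13, 9, 2, 5, 12, 16, 15, 6, 18, 17, 11]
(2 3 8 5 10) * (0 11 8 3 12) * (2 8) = (0 11 2 12)(5 10 8) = [11, 1, 12, 3, 4, 10, 6, 7, 5, 9, 8, 2, 0]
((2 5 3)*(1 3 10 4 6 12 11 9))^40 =(12)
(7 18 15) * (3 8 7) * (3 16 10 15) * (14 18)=(3 8 7 14 18)(10 15 16)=[0, 1, 2, 8, 4, 5, 6, 14, 7, 9, 15, 11, 12, 13, 18, 16, 10, 17, 3]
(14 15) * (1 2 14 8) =[0, 2, 14, 3, 4, 5, 6, 7, 1, 9, 10, 11, 12, 13, 15, 8] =(1 2 14 15 8)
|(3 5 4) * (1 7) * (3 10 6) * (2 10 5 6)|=|(1 7)(2 10)(3 6)(4 5)|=2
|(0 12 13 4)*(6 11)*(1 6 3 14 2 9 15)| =8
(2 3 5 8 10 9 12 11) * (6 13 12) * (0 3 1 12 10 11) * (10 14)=[3, 12, 1, 5, 4, 8, 13, 7, 11, 6, 9, 2, 0, 14, 10]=(0 3 5 8 11 2 1 12)(6 13 14 10 9)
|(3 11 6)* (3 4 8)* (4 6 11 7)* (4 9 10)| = 6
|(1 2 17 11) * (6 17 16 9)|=|(1 2 16 9 6 17 11)|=7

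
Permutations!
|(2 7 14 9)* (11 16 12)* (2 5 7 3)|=12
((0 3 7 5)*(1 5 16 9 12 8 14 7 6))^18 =(16)(0 1 3 5 6)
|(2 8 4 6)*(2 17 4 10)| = 3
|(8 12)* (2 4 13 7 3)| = 10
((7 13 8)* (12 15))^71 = ((7 13 8)(12 15))^71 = (7 8 13)(12 15)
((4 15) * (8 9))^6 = ((4 15)(8 9))^6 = (15)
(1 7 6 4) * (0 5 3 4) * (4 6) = (0 5 3 6)(1 7 4) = [5, 7, 2, 6, 1, 3, 0, 4]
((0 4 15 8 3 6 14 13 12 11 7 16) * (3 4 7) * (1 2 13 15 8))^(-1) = (0 16 7)(1 15 14 6 3 11 12 13 2)(4 8)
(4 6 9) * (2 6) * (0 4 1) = [4, 0, 6, 3, 2, 5, 9, 7, 8, 1] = (0 4 2 6 9 1)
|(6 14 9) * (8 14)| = |(6 8 14 9)| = 4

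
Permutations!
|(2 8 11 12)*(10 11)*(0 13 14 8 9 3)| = 10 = |(0 13 14 8 10 11 12 2 9 3)|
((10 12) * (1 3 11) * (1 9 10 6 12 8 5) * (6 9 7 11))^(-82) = (1 8 9 6)(3 5 10 12)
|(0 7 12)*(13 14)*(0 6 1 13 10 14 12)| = |(0 7)(1 13 12 6)(10 14)| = 4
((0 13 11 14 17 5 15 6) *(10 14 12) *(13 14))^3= (0 5)(6 17)(10 12 11 13)(14 15)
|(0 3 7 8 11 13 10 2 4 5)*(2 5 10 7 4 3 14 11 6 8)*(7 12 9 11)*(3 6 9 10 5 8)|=24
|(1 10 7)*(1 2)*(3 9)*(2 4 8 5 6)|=8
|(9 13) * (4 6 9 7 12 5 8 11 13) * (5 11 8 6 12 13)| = |(4 12 11 5 6 9)(7 13)| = 6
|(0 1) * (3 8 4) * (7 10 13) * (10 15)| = 12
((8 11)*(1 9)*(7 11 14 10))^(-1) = ((1 9)(7 11 8 14 10))^(-1) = (1 9)(7 10 14 8 11)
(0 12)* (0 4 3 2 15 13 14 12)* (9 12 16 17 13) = (2 15 9 12 4 3)(13 14 16 17) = [0, 1, 15, 2, 3, 5, 6, 7, 8, 12, 10, 11, 4, 14, 16, 9, 17, 13]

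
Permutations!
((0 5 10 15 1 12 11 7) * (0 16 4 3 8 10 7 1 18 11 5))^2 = ((1 12 5 7 16 4 3 8 10 15 18 11))^2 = (1 5 16 3 10 18)(4 8 15 11 12 7)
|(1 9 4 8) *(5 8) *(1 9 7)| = 4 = |(1 7)(4 5 8 9)|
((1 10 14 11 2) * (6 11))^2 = (1 14 11)(2 10 6)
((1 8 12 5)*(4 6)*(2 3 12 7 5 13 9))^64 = (2 9 13 12 3)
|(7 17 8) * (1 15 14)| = 3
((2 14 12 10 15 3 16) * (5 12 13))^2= (2 13 12 15 16 14 5 10 3)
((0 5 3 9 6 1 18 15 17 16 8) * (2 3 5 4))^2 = ((0 4 2 3 9 6 1 18 15 17 16 8))^2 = (0 2 9 1 15 16)(3 6 18 17 8 4)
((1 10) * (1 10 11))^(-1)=((1 11))^(-1)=(1 11)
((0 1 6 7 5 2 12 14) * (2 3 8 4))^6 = (0 8 1 4 6 2 7 12 5 14 3)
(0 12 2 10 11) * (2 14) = (0 12 14 2 10 11) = [12, 1, 10, 3, 4, 5, 6, 7, 8, 9, 11, 0, 14, 13, 2]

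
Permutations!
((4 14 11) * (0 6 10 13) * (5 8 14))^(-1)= (0 13 10 6)(4 11 14 8 5)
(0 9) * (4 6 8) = (0 9)(4 6 8) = [9, 1, 2, 3, 6, 5, 8, 7, 4, 0]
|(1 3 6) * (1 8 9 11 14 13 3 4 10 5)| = 28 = |(1 4 10 5)(3 6 8 9 11 14 13)|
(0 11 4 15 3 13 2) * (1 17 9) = (0 11 4 15 3 13 2)(1 17 9) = [11, 17, 0, 13, 15, 5, 6, 7, 8, 1, 10, 4, 12, 2, 14, 3, 16, 9]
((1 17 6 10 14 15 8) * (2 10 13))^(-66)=(1 14 13)(2 17 15)(6 8 10)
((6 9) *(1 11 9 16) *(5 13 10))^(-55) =((1 11 9 6 16)(5 13 10))^(-55) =(16)(5 10 13)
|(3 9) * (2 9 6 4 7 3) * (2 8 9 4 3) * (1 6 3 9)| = |(1 6 9 8)(2 4 7)| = 12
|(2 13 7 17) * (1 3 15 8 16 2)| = |(1 3 15 8 16 2 13 7 17)| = 9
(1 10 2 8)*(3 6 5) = (1 10 2 8)(3 6 5) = [0, 10, 8, 6, 4, 3, 5, 7, 1, 9, 2]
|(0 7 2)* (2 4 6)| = 5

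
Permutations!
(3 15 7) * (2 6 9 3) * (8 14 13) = [0, 1, 6, 15, 4, 5, 9, 2, 14, 3, 10, 11, 12, 8, 13, 7] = (2 6 9 3 15 7)(8 14 13)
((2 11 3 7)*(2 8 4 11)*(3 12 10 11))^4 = ((3 7 8 4)(10 11 12))^4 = (10 11 12)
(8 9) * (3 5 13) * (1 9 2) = (1 9 8 2)(3 5 13) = [0, 9, 1, 5, 4, 13, 6, 7, 2, 8, 10, 11, 12, 3]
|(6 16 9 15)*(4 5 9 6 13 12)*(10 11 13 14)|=|(4 5 9 15 14 10 11 13 12)(6 16)|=18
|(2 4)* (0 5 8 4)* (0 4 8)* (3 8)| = |(0 5)(2 4)(3 8)| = 2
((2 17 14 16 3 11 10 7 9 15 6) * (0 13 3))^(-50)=((0 13 3 11 10 7 9 15 6 2 17 14 16))^(-50)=(0 3 10 9 6 17 16 13 11 7 15 2 14)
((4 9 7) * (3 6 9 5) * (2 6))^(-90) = (2 6 9 7 4 5 3)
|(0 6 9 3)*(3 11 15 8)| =7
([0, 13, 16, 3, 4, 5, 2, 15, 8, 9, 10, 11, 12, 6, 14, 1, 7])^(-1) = [0, 15, 6, 3, 4, 5, 13, 16, 8, 9, 10, 11, 12, 1, 14, 7, 2]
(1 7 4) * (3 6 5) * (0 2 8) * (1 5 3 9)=(0 2 8)(1 7 4 5 9)(3 6)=[2, 7, 8, 6, 5, 9, 3, 4, 0, 1]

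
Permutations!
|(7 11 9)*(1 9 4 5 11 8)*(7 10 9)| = 6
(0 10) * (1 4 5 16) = (0 10)(1 4 5 16) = [10, 4, 2, 3, 5, 16, 6, 7, 8, 9, 0, 11, 12, 13, 14, 15, 1]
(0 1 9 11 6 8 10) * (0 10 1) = [0, 9, 2, 3, 4, 5, 8, 7, 1, 11, 10, 6] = (1 9 11 6 8)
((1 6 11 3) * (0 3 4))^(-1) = (0 4 11 6 1 3) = ((0 3 1 6 11 4))^(-1)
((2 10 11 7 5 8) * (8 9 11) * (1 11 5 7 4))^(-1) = (1 4 11)(2 8 10)(5 9)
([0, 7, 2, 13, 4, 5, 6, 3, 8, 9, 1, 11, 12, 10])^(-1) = [0, 10, 2, 7, 4, 5, 6, 1, 8, 9, 13, 11, 12, 3]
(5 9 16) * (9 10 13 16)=(5 10 13 16)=[0, 1, 2, 3, 4, 10, 6, 7, 8, 9, 13, 11, 12, 16, 14, 15, 5]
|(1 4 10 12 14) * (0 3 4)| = 7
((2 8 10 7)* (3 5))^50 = (2 10)(7 8)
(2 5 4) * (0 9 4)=[9, 1, 5, 3, 2, 0, 6, 7, 8, 4]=(0 9 4 2 5)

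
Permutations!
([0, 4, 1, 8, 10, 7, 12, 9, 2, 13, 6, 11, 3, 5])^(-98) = (1 8 12 10)(2 3 6 4)(5 9)(7 13)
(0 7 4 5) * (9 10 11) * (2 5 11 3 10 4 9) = (0 7 9 4 11 2 5)(3 10) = [7, 1, 5, 10, 11, 0, 6, 9, 8, 4, 3, 2]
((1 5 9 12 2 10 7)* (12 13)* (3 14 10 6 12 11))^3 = (1 13 14)(3 7 9)(5 11 10)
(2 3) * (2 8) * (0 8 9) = (0 8 2 3 9) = [8, 1, 3, 9, 4, 5, 6, 7, 2, 0]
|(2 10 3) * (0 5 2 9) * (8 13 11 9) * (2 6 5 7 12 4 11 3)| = |(0 7 12 4 11 9)(2 10)(3 8 13)(5 6)| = 6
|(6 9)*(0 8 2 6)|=|(0 8 2 6 9)|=5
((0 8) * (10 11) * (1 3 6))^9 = (0 8)(10 11)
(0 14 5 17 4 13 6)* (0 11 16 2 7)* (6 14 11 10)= (0 11 16 2 7)(4 13 14 5 17)(6 10)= [11, 1, 7, 3, 13, 17, 10, 0, 8, 9, 6, 16, 12, 14, 5, 15, 2, 4]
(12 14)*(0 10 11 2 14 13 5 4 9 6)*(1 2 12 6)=[10, 2, 14, 3, 9, 4, 0, 7, 8, 1, 11, 12, 13, 5, 6]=(0 10 11 12 13 5 4 9 1 2 14 6)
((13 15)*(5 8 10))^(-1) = (5 10 8)(13 15)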